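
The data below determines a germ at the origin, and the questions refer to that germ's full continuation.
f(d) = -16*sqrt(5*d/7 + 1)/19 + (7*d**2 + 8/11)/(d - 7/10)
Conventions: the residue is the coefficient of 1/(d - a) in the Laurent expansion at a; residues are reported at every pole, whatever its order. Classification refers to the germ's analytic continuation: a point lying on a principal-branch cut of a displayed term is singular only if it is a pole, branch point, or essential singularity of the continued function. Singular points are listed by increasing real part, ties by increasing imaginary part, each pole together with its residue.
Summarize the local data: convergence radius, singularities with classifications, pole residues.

Denominator factor (d - 7/10): pole of order 1 at 7/10, modulus 7/10.
Branch term (-16/19)*sqrt(1 - d/(-7/5)): its argument vanishes at d = -7/5, a square-root branch point, modulus 7/5.
The radius of convergence is the smallest modulus among the singular points: 7/10.
The branch term is analytic at 7/10 and contributes nothing to the residue; only the rational part matters.
At the order-1 pole 7/10 set g(d) = (d - (7/10))*(rational part) = 7*d**2 + 8/11.
Simple pole: residue = g(a) at a = 7/10, which is 4573/1100.
List the singular points by increasing real part (a conjugate pair: the negative imaginary part first).

Radius of convergence at 0: 7/10.
At -7/5: an algebraic (square-root) branch point.
At 7/10: a pole of order 1; residue 4573/1100.


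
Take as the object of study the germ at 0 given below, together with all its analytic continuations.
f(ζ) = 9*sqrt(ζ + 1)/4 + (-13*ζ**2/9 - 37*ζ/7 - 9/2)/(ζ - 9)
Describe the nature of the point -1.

The point is an algebraic (square-root) branch point.

The term (9/4)*sqrt(1 - ζ/(-1)) has argument 1 - -1/(-1) = 0 at -1: a square-root (algebraic, two-sheeted) branch point; the remaining terms are analytic or single-valued there.


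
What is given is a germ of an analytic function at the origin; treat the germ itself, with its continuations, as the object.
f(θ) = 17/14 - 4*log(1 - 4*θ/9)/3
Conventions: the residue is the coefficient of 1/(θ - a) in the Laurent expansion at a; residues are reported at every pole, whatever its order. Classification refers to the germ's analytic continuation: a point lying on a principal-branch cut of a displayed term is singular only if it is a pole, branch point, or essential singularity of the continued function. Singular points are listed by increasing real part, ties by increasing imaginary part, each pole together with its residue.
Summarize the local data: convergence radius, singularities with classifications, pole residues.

Branch term (-4/3)*log(1 - θ/(9/4)): its argument vanishes at θ = 9/4, a logarithmic branch point, modulus 9/4.
The radius of convergence is the smallest modulus among the singular points: 9/4.

Radius of convergence at 0: 9/4.
At 9/4: a logarithmic branch point.


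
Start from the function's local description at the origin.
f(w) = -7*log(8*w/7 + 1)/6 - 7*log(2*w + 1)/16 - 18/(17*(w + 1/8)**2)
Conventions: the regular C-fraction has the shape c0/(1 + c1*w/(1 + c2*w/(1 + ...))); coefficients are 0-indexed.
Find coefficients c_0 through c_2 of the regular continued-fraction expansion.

Taylor coefficients (expand at 0): a_0 = -1152/17, a_1 = 441467/408, a_2 = -37154237/2856.
c0 = a_0 = -1152/17. Peel one level at a time: if S = 1 + c*w/S' with S'(0) = 1, then c is the w-coefficient of S and S' = c*w/(S - 1).
S_1 = c0/f = 1 + (441467/27648)*w + (337011440047/5350883328)*w^2 + ...; c1 = 441467/27648.
S_2 = c1*w/(S_1 - 1) = 1 + (-337011440047/85439757312)*w + ...; c2 = -337011440047/85439757312.

The regular C-fraction coefficients are [-1152/17, 441467/27648, -337011440047/85439757312].


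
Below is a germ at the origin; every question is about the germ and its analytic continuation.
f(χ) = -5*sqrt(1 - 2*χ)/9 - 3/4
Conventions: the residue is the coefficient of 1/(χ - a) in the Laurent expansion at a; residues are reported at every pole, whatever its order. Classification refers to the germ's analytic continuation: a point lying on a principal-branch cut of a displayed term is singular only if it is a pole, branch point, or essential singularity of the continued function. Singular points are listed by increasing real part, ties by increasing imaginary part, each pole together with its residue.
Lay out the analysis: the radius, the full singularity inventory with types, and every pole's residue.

Branch term (-5/9)*sqrt(1 - χ/(1/2)): its argument vanishes at χ = 1/2, a square-root branch point, modulus 1/2.
The radius of convergence is the smallest modulus among the singular points: 1/2.

Radius of convergence at 0: 1/2.
At 1/2: an algebraic (square-root) branch point.


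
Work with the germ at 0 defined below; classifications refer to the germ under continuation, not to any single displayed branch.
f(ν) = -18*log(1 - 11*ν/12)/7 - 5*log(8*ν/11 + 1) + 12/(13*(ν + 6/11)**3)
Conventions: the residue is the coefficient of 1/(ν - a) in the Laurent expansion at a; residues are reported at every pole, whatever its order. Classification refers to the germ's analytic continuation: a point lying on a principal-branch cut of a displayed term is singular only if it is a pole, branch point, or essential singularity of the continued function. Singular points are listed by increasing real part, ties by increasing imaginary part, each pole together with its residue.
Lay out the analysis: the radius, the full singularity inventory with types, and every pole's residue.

Denominator factor (ν + 6/11)^3: pole of order 3 at -6/11, modulus 6/11.
Branch term (-18/7)*log(1 - ν/(12/11)): its argument vanishes at ν = 12/11, a logarithmic branch point, modulus 12/11.
Branch term (-5)*log(1 - ν/(-11/8)): its argument vanishes at ν = -11/8, a logarithmic branch point, modulus 11/8.
The radius of convergence is the smallest modulus among the singular points: 6/11.
The branch terms are analytic at -6/11 and contribute nothing to the residue; only the rational part matters.
At the order-3 pole -6/11 set g(ν) = (ν - (-6/11))^3*(rational part) = 12/13.
Order-3 pole: residue = g''(a)/2; g''(-6/11) = 0, so the residue is 0.
List the singular points by increasing real part (a conjugate pair: the negative imaginary part first).

Radius of convergence at 0: 6/11.
At -11/8: a logarithmic branch point.
At -6/11: a pole of order 3; residue 0.
At 12/11: a logarithmic branch point.


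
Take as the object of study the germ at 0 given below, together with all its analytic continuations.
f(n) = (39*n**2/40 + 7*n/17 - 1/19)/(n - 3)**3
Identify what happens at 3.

The denominator factor n - 3 vanishes at 3 and appears to the power 3; the numerator there equals 128653/12920, nonzero, and no other factor vanishes.
Hence a pole whose order is the multiplicity, 3.

The point is a pole of order 3.


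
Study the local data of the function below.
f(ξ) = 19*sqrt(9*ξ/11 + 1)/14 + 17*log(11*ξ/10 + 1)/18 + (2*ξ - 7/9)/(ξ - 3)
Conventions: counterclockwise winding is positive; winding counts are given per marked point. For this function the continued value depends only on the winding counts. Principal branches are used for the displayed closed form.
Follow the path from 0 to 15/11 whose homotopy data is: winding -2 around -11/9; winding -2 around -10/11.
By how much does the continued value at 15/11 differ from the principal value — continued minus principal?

The rational part is single-valued and drops out of the difference; each branch term changes only by its own monodromy.
(19/14)*sqrt(1 - ξ/(-11/9)): winding -2 is even, the square root returns to the same sheet, contribution 0.
(17/18)*log(1 - ξ/(-10/11)): each positive loop around -10/11 adds 2*pi*i to the log, so winding -2 contributes (17/18)*(-2)*2*pi*i = -(34/9)*pi*i.
Summing the contributions at ξ = 15/11 gives -(34/9)*pi*i.

Continued minus principal equals -(34/9)*pi*i.


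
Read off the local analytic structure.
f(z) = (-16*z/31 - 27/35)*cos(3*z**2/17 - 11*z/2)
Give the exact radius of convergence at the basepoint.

The radius of convergence is infinite.

The factor cos(3*z**2/17 - 11*z/2) is entire and contributes no finite singular point.
The polynomial part has no poles.
No finite singular points: the Taylor series at 0 converges everywhere.


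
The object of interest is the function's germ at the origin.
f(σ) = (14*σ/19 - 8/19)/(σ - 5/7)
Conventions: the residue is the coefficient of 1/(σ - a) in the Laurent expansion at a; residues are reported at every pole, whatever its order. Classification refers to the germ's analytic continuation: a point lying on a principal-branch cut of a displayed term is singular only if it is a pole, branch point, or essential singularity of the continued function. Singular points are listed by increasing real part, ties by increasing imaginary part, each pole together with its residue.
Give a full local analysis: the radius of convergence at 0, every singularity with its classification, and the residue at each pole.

Denominator factor (σ - 5/7): pole of order 1 at 5/7, modulus 5/7.
The radius of convergence is the smallest modulus among the singular points: 5/7.
At the order-1 pole 5/7 set g(σ) = (σ - (5/7))*f(σ) = 14*σ/19 - 8/19.
Simple pole: residue = g(a) at a = 5/7, which is 2/19.

Radius of convergence at 0: 5/7.
At 5/7: a pole of order 1; residue 2/19.


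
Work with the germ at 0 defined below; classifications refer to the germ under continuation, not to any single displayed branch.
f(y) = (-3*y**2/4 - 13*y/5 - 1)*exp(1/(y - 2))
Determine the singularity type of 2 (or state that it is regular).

The exponent 1/(y - (2)) has a pole at 2, so exp(1/(y - (2))) takes every nonzero value near it: an essential singularity (not a pole of any order).

The point is an essential singularity.


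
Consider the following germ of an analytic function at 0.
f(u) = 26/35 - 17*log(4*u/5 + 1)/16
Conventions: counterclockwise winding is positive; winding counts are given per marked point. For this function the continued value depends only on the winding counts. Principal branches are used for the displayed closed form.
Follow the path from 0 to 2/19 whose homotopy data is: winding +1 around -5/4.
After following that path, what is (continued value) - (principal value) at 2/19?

Continued minus principal equals -(17/8)*pi*i.

The rational part is single-valued and drops out of the difference; each branch term changes only by its own monodromy.
(-17/16)*log(1 - u/(-5/4)): each positive loop around -5/4 adds 2*pi*i to the log, so winding +1 contributes (-17/16)*(1)*2*pi*i = -(17/8)*pi*i.
Summing the contributions at u = 2/19 gives -(17/8)*pi*i.


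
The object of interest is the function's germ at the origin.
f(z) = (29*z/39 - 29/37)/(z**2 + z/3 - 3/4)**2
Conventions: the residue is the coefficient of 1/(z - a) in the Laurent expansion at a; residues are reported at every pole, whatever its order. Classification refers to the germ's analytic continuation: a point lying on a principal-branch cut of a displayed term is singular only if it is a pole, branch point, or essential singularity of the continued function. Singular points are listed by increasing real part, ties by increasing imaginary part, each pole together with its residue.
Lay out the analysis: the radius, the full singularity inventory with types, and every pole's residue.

Denominator factor (z**2 + z/3 - 3/4)^2: discriminant 28/9, real irrational roots -1/6 + (1/3)*sqrt(7) and -1/6 - (1/3)*sqrt(7); poles of order 2, moduli -1/6 + (1/3)*sqrt(7) and 1/6 + (1/3)*sqrt(7).
The radius of convergence is the smallest modulus among the singular points: -1/6 + (1/3)*sqrt(7).
The factor z**2 + z/3 - 3/4 splits as (z - a)(z - a') with a = -1/6 - (1/3)*sqrt(7), a' = -1/6 + (1/3)*sqrt(7). At the order-2 pole a set g(z) = (z - a)^2*f(z) = [29*z/39 - 29/37] / (z - a')^2.
Order-2 pole: residue = g'(a); g'(-1/6 - (1/3)*sqrt(7)) = -(23577/188552)*sqrt(7), so the residue is -(23577/188552)*sqrt(7).
The factor z**2 + z/3 - 3/4 splits as (z - a)(z - a') with a = -1/6 + (1/3)*sqrt(7), a' = -1/6 - (1/3)*sqrt(7). At the order-2 pole a set g(z) = (z - a)^2*f(z) = [29*z/39 - 29/37] / (z - a')^2.
Order-2 pole: residue = g'(a); g'(-1/6 + (1/3)*sqrt(7)) = (23577/188552)*sqrt(7), so the residue is (23577/188552)*sqrt(7).
List the singular points by increasing real part (a conjugate pair: the negative imaginary part first).

Radius of convergence at 0: -1/6 + (1/3)*sqrt(7).
At -1/6 - (1/3)*sqrt(7): a pole of order 2; residue -(23577/188552)*sqrt(7).
At -1/6 + (1/3)*sqrt(7): a pole of order 2; residue (23577/188552)*sqrt(7).


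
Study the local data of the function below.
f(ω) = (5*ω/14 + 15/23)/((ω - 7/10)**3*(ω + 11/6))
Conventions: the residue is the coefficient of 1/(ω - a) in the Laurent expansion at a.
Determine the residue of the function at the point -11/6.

At the order-1 pole -11/6 set g(ω) = (ω - (-11/6))*f(ω) = (5*ω/14 + 15/23)/(ω - 7/10)**3.
Simple pole: residue = g(a) at a = -11/6, which is 5625/35337568.

The residue is 5625/35337568.


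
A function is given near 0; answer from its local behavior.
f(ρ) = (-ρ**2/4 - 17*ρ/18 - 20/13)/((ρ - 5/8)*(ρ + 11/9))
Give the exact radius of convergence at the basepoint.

Denominator factor (ρ + 11/9): pole of order 1 at -11/9, modulus 11/9.
Denominator factor (ρ - 5/8): pole of order 1 at 5/8, modulus 5/8.
The radius of convergence is the smallest modulus among the singular points: 5/8.

The radius of convergence is 5/8.


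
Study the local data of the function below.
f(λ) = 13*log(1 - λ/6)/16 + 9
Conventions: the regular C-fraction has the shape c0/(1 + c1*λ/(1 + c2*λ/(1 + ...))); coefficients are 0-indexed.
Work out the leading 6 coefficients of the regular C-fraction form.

The regular C-fraction coefficients are [9, 13/864, -85/864, -2/85, -61/1020, -17/549].


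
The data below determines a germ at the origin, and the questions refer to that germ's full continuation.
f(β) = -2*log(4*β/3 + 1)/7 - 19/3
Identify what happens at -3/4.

The point is a logarithmic branch point.

The term (-2/7)*log(1 - β/(-3/4)) has argument 1 - -3/4/(-3/4) = 0 at -3/4: a logarithmic (infinitely-sheeted) branch point; the remaining terms are analytic or single-valued there.


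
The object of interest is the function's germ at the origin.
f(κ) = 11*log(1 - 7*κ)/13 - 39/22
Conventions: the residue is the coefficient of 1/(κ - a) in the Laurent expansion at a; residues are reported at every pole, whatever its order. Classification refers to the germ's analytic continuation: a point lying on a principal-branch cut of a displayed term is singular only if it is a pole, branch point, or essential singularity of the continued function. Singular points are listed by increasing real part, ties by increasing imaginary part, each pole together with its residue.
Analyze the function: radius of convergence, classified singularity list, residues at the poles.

Radius of convergence at 0: 1/7.
At 1/7: a logarithmic branch point.

Branch term (11/13)*log(1 - κ/(1/7)): its argument vanishes at κ = 1/7, a logarithmic branch point, modulus 1/7.
The radius of convergence is the smallest modulus among the singular points: 1/7.


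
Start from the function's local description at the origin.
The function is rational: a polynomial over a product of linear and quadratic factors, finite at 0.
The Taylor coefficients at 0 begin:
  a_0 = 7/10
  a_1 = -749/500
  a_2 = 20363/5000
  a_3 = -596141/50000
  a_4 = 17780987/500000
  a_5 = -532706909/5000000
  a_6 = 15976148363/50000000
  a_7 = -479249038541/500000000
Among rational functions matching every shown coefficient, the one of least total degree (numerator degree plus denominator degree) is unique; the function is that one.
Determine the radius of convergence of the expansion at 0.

The radius of convergence is 1/3.

No rational of total degree below 3 reproduces all 8 coefficients; solving the [1/2] Pade equations on them gives f(ψ) = (13*ψ/25 + 1/3)/((ψ + 1/3)*(ψ + 10/7)), whose expansion matches every shown term.
Denominator factor (ψ + 1/3): pole of order 1 at -1/3, modulus 1/3.
Denominator factor (ψ + 10/7): pole of order 1 at -10/7, modulus 10/7.
The radius of convergence is the smallest modulus among the singular points: 1/3.


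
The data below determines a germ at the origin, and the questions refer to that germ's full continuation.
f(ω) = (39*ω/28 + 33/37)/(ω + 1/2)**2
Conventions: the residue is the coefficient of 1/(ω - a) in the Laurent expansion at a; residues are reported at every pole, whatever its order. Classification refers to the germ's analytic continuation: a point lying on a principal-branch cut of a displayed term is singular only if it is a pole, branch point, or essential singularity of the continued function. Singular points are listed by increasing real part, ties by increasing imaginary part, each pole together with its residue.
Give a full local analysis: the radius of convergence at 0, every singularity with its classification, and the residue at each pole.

Denominator factor (ω + 1/2)^2: pole of order 2 at -1/2, modulus 1/2.
The radius of convergence is the smallest modulus among the singular points: 1/2.
At the order-2 pole -1/2 set g(ω) = (ω - (-1/2))^2*f(ω) = 39*ω/28 + 33/37.
Order-2 pole: residue = g'(a); g'(-1/2) = 39/28, so the residue is 39/28.

Radius of convergence at 0: 1/2.
At -1/2: a pole of order 2; residue 39/28.


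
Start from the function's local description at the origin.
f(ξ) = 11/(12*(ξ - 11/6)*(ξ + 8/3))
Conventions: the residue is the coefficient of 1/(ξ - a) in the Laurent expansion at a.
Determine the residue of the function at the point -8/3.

The residue is -11/54.

At the order-1 pole -8/3 set g(ξ) = (ξ - (-8/3))*f(ξ) = 11/(12*(ξ - 11/6)).
Simple pole: residue = g(a) at a = -8/3, which is -11/54.


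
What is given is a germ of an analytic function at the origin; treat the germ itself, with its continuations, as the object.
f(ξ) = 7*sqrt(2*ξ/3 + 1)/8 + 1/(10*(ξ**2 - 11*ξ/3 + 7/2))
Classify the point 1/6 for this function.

Denominator factors: ξ**2 - 11*ξ/3 + 7/2 = 35/12 at ξ = 1/6 — none vanishes.
Branch term sqrt(1 - ξ/(-3/2)): argument at 1/6 is 10/9, nonzero, so 1/6 is not its branch point (a point on a principal cut is still regular for the continued germ).
So the germ continues analytically to 1/6.

The point is a regular point.


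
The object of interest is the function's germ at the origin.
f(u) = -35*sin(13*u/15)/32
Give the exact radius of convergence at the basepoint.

The factor -sin(13*u/15) is entire and contributes no finite singular point.
The polynomial part has no poles.
No finite singular points: the Taylor series at 0 converges everywhere.

The radius of convergence is infinite.


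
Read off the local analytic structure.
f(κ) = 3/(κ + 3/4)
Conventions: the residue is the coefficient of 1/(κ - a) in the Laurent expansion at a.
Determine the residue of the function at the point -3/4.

The residue is 3.

At the order-1 pole -3/4 set g(κ) = (κ - (-3/4))*f(κ) = 3.
Simple pole: residue = g(a) at a = -3/4, which is 3.


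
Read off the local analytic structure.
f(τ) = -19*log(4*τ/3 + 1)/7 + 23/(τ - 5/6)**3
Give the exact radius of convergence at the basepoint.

The radius of convergence is 3/4.

Denominator factor (τ - 5/6)^3: pole of order 3 at 5/6, modulus 5/6.
Branch term (-19/7)*log(1 - τ/(-3/4)): its argument vanishes at τ = -3/4, a logarithmic branch point, modulus 3/4.
The radius of convergence is the smallest modulus among the singular points: 3/4.


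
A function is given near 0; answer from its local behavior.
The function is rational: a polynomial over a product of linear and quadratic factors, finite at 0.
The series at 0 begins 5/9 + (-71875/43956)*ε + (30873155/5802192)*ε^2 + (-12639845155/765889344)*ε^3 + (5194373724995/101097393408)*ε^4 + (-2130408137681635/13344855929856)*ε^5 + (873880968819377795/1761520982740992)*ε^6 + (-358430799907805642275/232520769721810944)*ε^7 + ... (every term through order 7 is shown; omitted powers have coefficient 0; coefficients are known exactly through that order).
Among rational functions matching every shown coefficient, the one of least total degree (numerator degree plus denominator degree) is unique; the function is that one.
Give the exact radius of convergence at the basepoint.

No rational of total degree below 5 reproduces all 8 coefficients; solving the [1/4] Pade equations on them gives f(ε) = (14*ε/37 + 4)/((ε**2 - 9*ε - 3)*(ε**2 - ε/11 - 12/5)), whose expansion matches every shown term.
Denominator factor (ε**2 - ε/11 - 12/5): discriminant 5813/605, real irrational roots 1/22 + (1/110)*sqrt(29065) and 1/22 - (1/110)*sqrt(29065); poles of order 1, moduli 1/22 + (1/110)*sqrt(29065) and -1/22 + (1/110)*sqrt(29065).
Denominator factor (ε**2 - 9*ε - 3): discriminant 93, real irrational roots 9/2 + (1/2)*sqrt(93) and 9/2 - (1/2)*sqrt(93); poles of order 1, moduli 9/2 + (1/2)*sqrt(93) and -9/2 + (1/2)*sqrt(93).
The radius of convergence is the smallest modulus among the singular points: -9/2 + (1/2)*sqrt(93).

The radius of convergence is -9/2 + (1/2)*sqrt(93).


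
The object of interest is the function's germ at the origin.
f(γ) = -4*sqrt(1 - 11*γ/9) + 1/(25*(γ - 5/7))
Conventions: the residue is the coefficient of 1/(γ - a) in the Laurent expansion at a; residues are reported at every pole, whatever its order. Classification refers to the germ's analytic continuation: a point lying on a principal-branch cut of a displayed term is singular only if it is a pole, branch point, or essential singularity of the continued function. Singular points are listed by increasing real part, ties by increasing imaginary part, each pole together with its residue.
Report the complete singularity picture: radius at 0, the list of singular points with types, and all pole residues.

Denominator factor (γ - 5/7): pole of order 1 at 5/7, modulus 5/7.
Branch term (-4)*sqrt(1 - γ/(9/11)): its argument vanishes at γ = 9/11, a square-root branch point, modulus 9/11.
The radius of convergence is the smallest modulus among the singular points: 5/7.
The branch term is analytic at 5/7 and contributes nothing to the residue; only the rational part matters.
At the order-1 pole 5/7 set g(γ) = (γ - (5/7))*(rational part) = 1/25.
Simple pole: residue = g(a) at a = 5/7, which is 1/25.
List the singular points by increasing real part (a conjugate pair: the negative imaginary part first).

Radius of convergence at 0: 5/7.
At 5/7: a pole of order 1; residue 1/25.
At 9/11: an algebraic (square-root) branch point.


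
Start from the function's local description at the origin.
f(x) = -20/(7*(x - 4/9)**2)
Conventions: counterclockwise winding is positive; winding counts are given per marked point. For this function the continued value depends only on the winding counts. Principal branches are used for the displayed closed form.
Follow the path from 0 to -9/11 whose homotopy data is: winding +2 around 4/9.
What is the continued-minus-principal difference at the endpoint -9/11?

The function is rational, hence single-valued: continuing it around any pole returns the same value, so the difference is 0.

Continued minus principal equals 0.


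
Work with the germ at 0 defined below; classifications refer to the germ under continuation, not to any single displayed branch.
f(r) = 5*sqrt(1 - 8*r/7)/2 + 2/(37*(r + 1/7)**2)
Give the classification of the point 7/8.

The point is an algebraic (square-root) branch point.

The term (5/2)*sqrt(1 - r/(7/8)) has argument 1 - 7/8/(7/8) = 0 at 7/8: a square-root (algebraic, two-sheeted) branch point; the remaining terms are analytic or single-valued there.


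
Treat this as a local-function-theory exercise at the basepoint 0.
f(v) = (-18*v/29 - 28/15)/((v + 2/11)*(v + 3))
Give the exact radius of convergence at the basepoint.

Denominator factor (v + 3): pole of order 1 at -3, modulus 3.
Denominator factor (v + 2/11): pole of order 1 at -2/11, modulus 2/11.
The radius of convergence is the smallest modulus among the singular points: 2/11.

The radius of convergence is 2/11.


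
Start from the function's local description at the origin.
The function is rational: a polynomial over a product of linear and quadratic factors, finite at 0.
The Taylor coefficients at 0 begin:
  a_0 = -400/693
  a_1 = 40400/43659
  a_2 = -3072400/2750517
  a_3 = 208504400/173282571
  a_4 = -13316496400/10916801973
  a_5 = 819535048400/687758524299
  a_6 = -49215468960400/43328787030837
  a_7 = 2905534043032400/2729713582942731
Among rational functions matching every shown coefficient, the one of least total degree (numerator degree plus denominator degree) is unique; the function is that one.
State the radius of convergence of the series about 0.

No rational of total degree below 2 reproduces all 8 coefficients; solving the [0/2] Pade equations on them gives f(σ) = -10/(11*(σ + 9/8)*(σ + 7/5)), whose expansion matches every shown term.
Denominator factor (σ + 7/5): pole of order 1 at -7/5, modulus 7/5.
Denominator factor (σ + 9/8): pole of order 1 at -9/8, modulus 9/8.
The radius of convergence is the smallest modulus among the singular points: 9/8.

The radius of convergence is 9/8.


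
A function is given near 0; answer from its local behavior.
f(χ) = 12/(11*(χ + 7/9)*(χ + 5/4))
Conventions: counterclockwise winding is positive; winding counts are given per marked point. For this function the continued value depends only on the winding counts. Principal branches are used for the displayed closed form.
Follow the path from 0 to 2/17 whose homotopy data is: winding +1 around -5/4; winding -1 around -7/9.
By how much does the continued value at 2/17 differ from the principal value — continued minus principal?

Continued minus principal equals 0.

The function is rational, hence single-valued: continuing it around any pole returns the same value, so the difference is 0.


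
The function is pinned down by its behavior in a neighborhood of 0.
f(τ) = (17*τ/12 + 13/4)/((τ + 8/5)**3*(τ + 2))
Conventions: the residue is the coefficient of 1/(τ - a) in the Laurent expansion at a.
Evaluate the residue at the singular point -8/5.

The residue is 625/96.

At the order-3 pole -8/5 set g(τ) = (τ - (-8/5))^3*f(τ) = (17*τ/12 + 13/4)/(τ + 2).
Order-3 pole: residue = g''(a)/2; g''(-8/5) = 625/48, so the residue is 625/96.


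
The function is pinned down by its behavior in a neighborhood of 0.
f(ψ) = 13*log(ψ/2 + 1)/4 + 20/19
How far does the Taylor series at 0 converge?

The radius of convergence is 2.

Branch term (13/4)*log(1 - ψ/(-2)): its argument vanishes at ψ = -2, a logarithmic branch point, modulus 2.
The radius of convergence is the smallest modulus among the singular points: 2.


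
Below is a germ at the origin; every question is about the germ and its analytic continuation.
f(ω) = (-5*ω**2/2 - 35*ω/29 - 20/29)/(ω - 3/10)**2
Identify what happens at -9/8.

Denominator factors: ω - 3/10 = -57/40 at ω = -9/8 — none vanishes.
So the germ continues analytically to -9/8.

The point is a regular point.


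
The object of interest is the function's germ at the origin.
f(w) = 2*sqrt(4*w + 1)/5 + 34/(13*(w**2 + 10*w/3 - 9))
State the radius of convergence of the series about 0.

Denominator factor (w**2 + 10*w/3 - 9): discriminant 424/9, real irrational roots -5/3 + (1/3)*sqrt(106) and -5/3 - (1/3)*sqrt(106); poles of order 1, moduli -5/3 + (1/3)*sqrt(106) and 5/3 + (1/3)*sqrt(106).
Branch term (2/5)*sqrt(1 - w/(-1/4)): its argument vanishes at w = -1/4, a square-root branch point, modulus 1/4.
The radius of convergence is the smallest modulus among the singular points: 1/4.

The radius of convergence is 1/4.


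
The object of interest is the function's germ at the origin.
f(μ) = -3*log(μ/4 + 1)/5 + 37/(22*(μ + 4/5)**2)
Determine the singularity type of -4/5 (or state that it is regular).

The denominator factor μ + 4/5 vanishes at -4/5 and appears to the power 2; the numerator there equals 37/22, nonzero, and no other factor vanishes.
The branch terms are analytic at this point.
Hence a pole whose order is the multiplicity, 2.

The point is a pole of order 2.


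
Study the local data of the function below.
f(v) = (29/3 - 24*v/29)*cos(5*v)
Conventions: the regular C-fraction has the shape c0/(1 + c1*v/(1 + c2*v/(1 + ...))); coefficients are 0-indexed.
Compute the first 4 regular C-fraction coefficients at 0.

Taylor coefficients (expand at 0): a_0 = 29/3, a_1 = -24/29, a_2 = -725/6, a_3 = 300/29.
c0 = a_0 = 29/3. Peel one level at a time: if S = 1 + c*v/S' with S'(0) = 1, then c is the v-coefficient of S and S' = c*v/(S - 1).
S_1 = c0/f = 1 + (72/841)*v + (17692393/1414562)*v^2 + ...; c1 = 72/841.
S_2 = c1*v/(S_1 - 1) = 1 + (-17692393/121104)*v + (442309825/20736)*v^2 + ...; c2 = -17692393/121104.
S_3 = c2*v/(S_2 - 1) = 1 + (21025/144)*v + ...; c3 = 21025/144.

The regular C-fraction coefficients are [29/3, 72/841, -17692393/121104, 21025/144].


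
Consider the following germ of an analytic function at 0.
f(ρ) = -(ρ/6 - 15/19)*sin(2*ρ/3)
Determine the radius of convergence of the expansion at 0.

The radius of convergence is infinite.

The factor -sin(2*ρ/3) is entire and contributes no finite singular point.
The polynomial part has no poles.
No finite singular points: the Taylor series at 0 converges everywhere.


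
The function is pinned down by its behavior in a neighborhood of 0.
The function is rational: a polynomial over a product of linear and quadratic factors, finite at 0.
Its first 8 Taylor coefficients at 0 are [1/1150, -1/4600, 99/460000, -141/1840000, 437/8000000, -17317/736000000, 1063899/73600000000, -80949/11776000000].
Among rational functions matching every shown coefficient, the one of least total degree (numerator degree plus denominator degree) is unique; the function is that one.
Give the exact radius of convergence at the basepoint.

The radius of convergence is -3/8 + (1/8)*sqrt(329).

No rational of total degree below 3 reproduces all 8 coefficients; solving the [0/3] Pade equations on them gives f(k) = -1/(23*(k + 10)*(k**2 - 3*k/4 - 5)), whose expansion matches every shown term.
Denominator factor (k + 10): pole of order 1 at -10, modulus 10.
Denominator factor (k**2 - 3*k/4 - 5): discriminant 329/16, real irrational roots 3/8 + (1/8)*sqrt(329) and 3/8 - (1/8)*sqrt(329); poles of order 1, moduli 3/8 + (1/8)*sqrt(329) and -3/8 + (1/8)*sqrt(329).
The radius of convergence is the smallest modulus among the singular points: -3/8 + (1/8)*sqrt(329).


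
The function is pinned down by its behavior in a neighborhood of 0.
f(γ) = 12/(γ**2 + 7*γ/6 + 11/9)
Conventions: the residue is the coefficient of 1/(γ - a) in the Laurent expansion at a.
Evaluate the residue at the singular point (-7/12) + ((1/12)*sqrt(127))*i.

The residue is -((72/127)*sqrt(127))*i.

The factor γ**2 + 7*γ/6 + 11/9 splits as (γ - a)(γ - a') with a = (-7/12) + ((1/12)*sqrt(127))*i, a' = (-7/12) - ((1/12)*sqrt(127))*i. At the order-1 pole a set g(γ) = (γ - a)*f(γ) = [12] / (γ - a').
Simple pole: residue = g(a) at a = (-7/12) + ((1/12)*sqrt(127))*i, which is -((72/127)*sqrt(127))*i.


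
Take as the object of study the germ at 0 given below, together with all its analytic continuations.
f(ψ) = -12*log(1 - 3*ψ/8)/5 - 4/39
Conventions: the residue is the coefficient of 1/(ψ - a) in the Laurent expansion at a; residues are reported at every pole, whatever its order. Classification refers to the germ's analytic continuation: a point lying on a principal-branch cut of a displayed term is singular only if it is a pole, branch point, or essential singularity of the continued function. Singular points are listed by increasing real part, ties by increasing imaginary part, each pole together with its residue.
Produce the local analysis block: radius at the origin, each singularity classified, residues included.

Radius of convergence at 0: 8/3.
At 8/3: a logarithmic branch point.

Branch term (-12/5)*log(1 - ψ/(8/3)): its argument vanishes at ψ = 8/3, a logarithmic branch point, modulus 8/3.
The radius of convergence is the smallest modulus among the singular points: 8/3.


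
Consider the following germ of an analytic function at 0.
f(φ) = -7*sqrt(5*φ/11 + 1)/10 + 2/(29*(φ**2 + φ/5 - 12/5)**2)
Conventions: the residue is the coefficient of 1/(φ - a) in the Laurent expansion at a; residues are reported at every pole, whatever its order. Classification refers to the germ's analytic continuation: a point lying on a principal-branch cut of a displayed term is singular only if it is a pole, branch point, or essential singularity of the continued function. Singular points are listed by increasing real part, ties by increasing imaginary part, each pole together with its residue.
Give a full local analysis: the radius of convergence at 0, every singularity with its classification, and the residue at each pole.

Radius of convergence at 0: -1/10 + (1/10)*sqrt(241).
At -11/5: an algebraic (square-root) branch point.
At -1/10 - (1/10)*sqrt(241): a pole of order 2; residue (500/1684349)*sqrt(241).
At -1/10 + (1/10)*sqrt(241): a pole of order 2; residue -(500/1684349)*sqrt(241).

Denominator factor (φ**2 + φ/5 - 12/5)^2: discriminant 241/25, real irrational roots -1/10 + (1/10)*sqrt(241) and -1/10 - (1/10)*sqrt(241); poles of order 2, moduli -1/10 + (1/10)*sqrt(241) and 1/10 + (1/10)*sqrt(241).
Branch term (-7/10)*sqrt(1 - φ/(-11/5)): its argument vanishes at φ = -11/5, a square-root branch point, modulus 11/5.
The radius of convergence is the smallest modulus among the singular points: -1/10 + (1/10)*sqrt(241).
The branch term is analytic at -1/10 - (1/10)*sqrt(241) and contributes nothing to the residue; only the rational part matters.
The factor φ**2 + φ/5 - 12/5 splits as (φ - a)(φ - a') with a = -1/10 - (1/10)*sqrt(241), a' = -1/10 + (1/10)*sqrt(241). At the order-2 pole a set g(φ) = (φ - a)^2*(rational part) = [2/29] / (φ - a')^2.
Order-2 pole: residue = g'(a); g'(-1/10 - (1/10)*sqrt(241)) = (500/1684349)*sqrt(241), so the residue is (500/1684349)*sqrt(241).
The branch term is analytic at -1/10 + (1/10)*sqrt(241) and contributes nothing to the residue; only the rational part matters.
The factor φ**2 + φ/5 - 12/5 splits as (φ - a)(φ - a') with a = -1/10 + (1/10)*sqrt(241), a' = -1/10 - (1/10)*sqrt(241). At the order-2 pole a set g(φ) = (φ - a)^2*(rational part) = [2/29] / (φ - a')^2.
Order-2 pole: residue = g'(a); g'(-1/10 + (1/10)*sqrt(241)) = -(500/1684349)*sqrt(241), so the residue is -(500/1684349)*sqrt(241).
List the singular points by increasing real part (a conjugate pair: the negative imaginary part first).


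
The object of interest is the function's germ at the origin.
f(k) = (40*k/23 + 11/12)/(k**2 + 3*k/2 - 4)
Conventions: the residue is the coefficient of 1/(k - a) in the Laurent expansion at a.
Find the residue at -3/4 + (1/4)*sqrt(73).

The residue is 20/23 - (107/10074)*sqrt(73).

The factor k**2 + 3*k/2 - 4 splits as (k - a)(k - a') with a = -3/4 + (1/4)*sqrt(73), a' = -3/4 - (1/4)*sqrt(73). At the order-1 pole a set g(k) = (k - a)*f(k) = [40*k/23 + 11/12] / (k - a').
Simple pole: residue = g(a) at a = -3/4 + (1/4)*sqrt(73), which is 20/23 - (107/10074)*sqrt(73).


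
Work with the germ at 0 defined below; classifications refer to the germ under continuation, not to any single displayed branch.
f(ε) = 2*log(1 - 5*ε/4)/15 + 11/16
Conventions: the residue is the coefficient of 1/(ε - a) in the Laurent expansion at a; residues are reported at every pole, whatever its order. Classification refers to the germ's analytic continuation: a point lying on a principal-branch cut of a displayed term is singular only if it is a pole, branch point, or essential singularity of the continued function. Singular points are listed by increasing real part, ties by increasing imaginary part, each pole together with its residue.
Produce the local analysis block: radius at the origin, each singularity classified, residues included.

Radius of convergence at 0: 4/5.
At 4/5: a logarithmic branch point.

Branch term (2/15)*log(1 - ε/(4/5)): its argument vanishes at ε = 4/5, a logarithmic branch point, modulus 4/5.
The radius of convergence is the smallest modulus among the singular points: 4/5.


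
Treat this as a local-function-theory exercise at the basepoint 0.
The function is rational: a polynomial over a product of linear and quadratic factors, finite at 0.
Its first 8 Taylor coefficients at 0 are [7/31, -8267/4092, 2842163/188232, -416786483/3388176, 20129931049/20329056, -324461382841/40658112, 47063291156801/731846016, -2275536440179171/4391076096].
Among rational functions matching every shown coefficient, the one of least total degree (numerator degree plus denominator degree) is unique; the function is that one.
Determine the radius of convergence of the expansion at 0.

No rational of total degree below 6 reproduces all 8 coefficients; solving the [2/4] Pade equations on them gives f(h) = (38*h**2/23 + 21*h/22 - 14/31)/((h - 3)**2*(h**2 - 5*h/3 - 2/9)), whose expansion matches every shown term.
Denominator factor (h**2 - 5*h/3 - 2/9): discriminant 11/3, real irrational roots 5/6 + (1/6)*sqrt(33) and 5/6 - (1/6)*sqrt(33); poles of order 1, moduli 5/6 + (1/6)*sqrt(33) and -5/6 + (1/6)*sqrt(33).
Denominator factor (h - 3)^2: pole of order 2 at 3, modulus 3.
The radius of convergence is the smallest modulus among the singular points: -5/6 + (1/6)*sqrt(33).

The radius of convergence is -5/6 + (1/6)*sqrt(33).


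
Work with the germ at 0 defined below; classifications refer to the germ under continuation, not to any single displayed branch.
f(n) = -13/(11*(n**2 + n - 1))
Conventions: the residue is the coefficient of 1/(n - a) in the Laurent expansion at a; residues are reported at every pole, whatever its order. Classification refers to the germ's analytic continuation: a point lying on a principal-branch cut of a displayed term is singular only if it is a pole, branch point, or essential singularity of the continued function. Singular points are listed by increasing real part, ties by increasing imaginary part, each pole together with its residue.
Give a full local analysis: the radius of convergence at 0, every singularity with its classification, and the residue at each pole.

Denominator factor (n**2 + n - 1): discriminant 5, real irrational roots -1/2 + (1/2)*sqrt(5) and -1/2 - (1/2)*sqrt(5); poles of order 1, moduli -1/2 + (1/2)*sqrt(5) and 1/2 + (1/2)*sqrt(5).
The radius of convergence is the smallest modulus among the singular points: -1/2 + (1/2)*sqrt(5).
The factor n**2 + n - 1 splits as (n - a)(n - a') with a = -1/2 - (1/2)*sqrt(5), a' = -1/2 + (1/2)*sqrt(5). At the order-1 pole a set g(n) = (n - a)*f(n) = [-13/11] / (n - a').
Simple pole: residue = g(a) at a = -1/2 - (1/2)*sqrt(5), which is (13/55)*sqrt(5).
The factor n**2 + n - 1 splits as (n - a)(n - a') with a = -1/2 + (1/2)*sqrt(5), a' = -1/2 - (1/2)*sqrt(5). At the order-1 pole a set g(n) = (n - a)*f(n) = [-13/11] / (n - a').
Simple pole: residue = g(a) at a = -1/2 + (1/2)*sqrt(5), which is -(13/55)*sqrt(5).
List the singular points by increasing real part (a conjugate pair: the negative imaginary part first).

Radius of convergence at 0: -1/2 + (1/2)*sqrt(5).
At -1/2 - (1/2)*sqrt(5): a pole of order 1; residue (13/55)*sqrt(5).
At -1/2 + (1/2)*sqrt(5): a pole of order 1; residue -(13/55)*sqrt(5).


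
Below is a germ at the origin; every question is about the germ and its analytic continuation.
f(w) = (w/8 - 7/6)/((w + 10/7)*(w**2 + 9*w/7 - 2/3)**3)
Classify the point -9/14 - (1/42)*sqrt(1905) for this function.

The denominator factor w**2 + 9*w/7 - 2/3 vanishes at -9/14 - (1/42)*sqrt(1905) and appears to the power 3; the numerator there equals -419/336 - (1/336)*sqrt(1905), nonzero, and no other factor vanishes.
Hence a pole whose order is the multiplicity, 3.

The point is a pole of order 3.


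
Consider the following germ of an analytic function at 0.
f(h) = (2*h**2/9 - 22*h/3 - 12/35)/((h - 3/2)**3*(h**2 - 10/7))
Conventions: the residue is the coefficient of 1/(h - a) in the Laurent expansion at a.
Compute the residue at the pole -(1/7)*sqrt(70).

The factor h**2 - 10/7 splits as (h - a)(h - a') with a = -(1/7)*sqrt(70), a' = (1/7)*sqrt(70). At the order-1 pole a set g(h) = (h - a)*f(h) = [(2*h**2/9 - 22*h/3 - 12/35)/(h - 3/2)**3] / (h - a').
Simple pole: residue = g(a) at a = -(1/7)*sqrt(70), which is 1548344/23805 - (307552/39675)*sqrt(70).

The residue is 1548344/23805 - (307552/39675)*sqrt(70).
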